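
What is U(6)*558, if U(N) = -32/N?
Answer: -2976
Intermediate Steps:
U(6)*558 = -32/6*558 = -32*⅙*558 = -16/3*558 = -2976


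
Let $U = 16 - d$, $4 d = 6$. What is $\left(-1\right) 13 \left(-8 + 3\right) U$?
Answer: $\frac{1885}{2} \approx 942.5$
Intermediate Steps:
$d = \frac{3}{2}$ ($d = \frac{1}{4} \cdot 6 = \frac{3}{2} \approx 1.5$)
$U = \frac{29}{2}$ ($U = 16 - \frac{3}{2} = \frac{29}{2} \approx 14.5$)
$\left(-1\right) 13 \left(-8 + 3\right) U = \left(-1\right) 13 \left(-8 + 3\right) \frac{29}{2} = \left(-13\right) \left(-5\right) \frac{29}{2} = 65 \cdot \frac{29}{2} = \frac{1885}{2}$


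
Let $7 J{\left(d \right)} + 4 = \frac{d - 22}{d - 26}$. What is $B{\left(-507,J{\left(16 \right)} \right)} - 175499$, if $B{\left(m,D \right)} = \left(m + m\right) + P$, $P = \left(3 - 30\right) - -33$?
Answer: $-176507$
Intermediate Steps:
$P = 6$ ($P = \left(3 - 30\right) + 33 = -27 + 33 = 6$)
$J{\left(d \right)} = - \frac{4}{7} + \frac{-22 + d}{7 \left(-26 + d\right)}$ ($J{\left(d \right)} = - \frac{4}{7} + \frac{\left(d - 22\right) \frac{1}{d - 26}}{7} = - \frac{4}{7} + \frac{\left(-22 + d\right) \frac{1}{-26 + d}}{7} = - \frac{4}{7} + \frac{\frac{1}{-26 + d} \left(-22 + d\right)}{7} = - \frac{4}{7} + \frac{-22 + d}{7 \left(-26 + d\right)}$)
$B{\left(m,D \right)} = 6 + 2 m$ ($B{\left(m,D \right)} = \left(m + m\right) + 6 = 2 m + 6 = 6 + 2 m$)
$B{\left(-507,J{\left(16 \right)} \right)} - 175499 = \left(6 + 2 \left(-507\right)\right) - 175499 = \left(6 - 1014\right) - 175499 = -1008 - 175499 = -176507$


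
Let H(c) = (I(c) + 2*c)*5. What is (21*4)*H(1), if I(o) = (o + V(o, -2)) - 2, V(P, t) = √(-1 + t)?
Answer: 420 + 420*I*√3 ≈ 420.0 + 727.46*I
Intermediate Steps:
I(o) = -2 + o + I*√3 (I(o) = (o + √(-1 - 2)) - 2 = (o + √(-3)) - 2 = (o + I*√3) - 2 = -2 + o + I*√3)
H(c) = -10 + 15*c + 5*I*√3 (H(c) = ((-2 + c + I*√3) + 2*c)*5 = (-2 + 3*c + I*√3)*5 = -10 + 15*c + 5*I*√3)
(21*4)*H(1) = (21*4)*(-10 + 15*1 + 5*I*√3) = 84*(-10 + 15 + 5*I*√3) = 84*(5 + 5*I*√3) = 420 + 420*I*√3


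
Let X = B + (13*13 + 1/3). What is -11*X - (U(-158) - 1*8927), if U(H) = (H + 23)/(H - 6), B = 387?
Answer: 1380803/492 ≈ 2806.5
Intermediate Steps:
U(H) = (23 + H)/(-6 + H)
X = 1669/3 (X = 387 + (13*13 + 1/3) = 387 + (169 + ⅓) = 387 + 508/3 = 1669/3 ≈ 556.33)
-11*X - (U(-158) - 1*8927) = -11*1669/3 - ((23 - 158)/(-6 - 158) - 1*8927) = -18359/3 - (-135/(-164) - 8927) = -18359/3 - (-1/164*(-135) - 8927) = -18359/3 - (135/164 - 8927) = -18359/3 - 1*(-1463893/164) = -18359/3 + 1463893/164 = 1380803/492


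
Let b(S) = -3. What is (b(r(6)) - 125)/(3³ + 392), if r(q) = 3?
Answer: -128/419 ≈ -0.30549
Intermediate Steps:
(b(r(6)) - 125)/(3³ + 392) = (-3 - 125)/(3³ + 392) = -128/(27 + 392) = -128/419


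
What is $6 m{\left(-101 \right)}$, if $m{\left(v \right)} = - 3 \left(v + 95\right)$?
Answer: $108$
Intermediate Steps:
$m{\left(v \right)} = -285 - 3 v$ ($m{\left(v \right)} = - 3 \left(95 + v\right) = -285 - 3 v$)
$6 m{\left(-101 \right)} = 6 \left(-285 - -303\right) = 6 \left(-285 + 303\right) = 6 \cdot 18 = 108$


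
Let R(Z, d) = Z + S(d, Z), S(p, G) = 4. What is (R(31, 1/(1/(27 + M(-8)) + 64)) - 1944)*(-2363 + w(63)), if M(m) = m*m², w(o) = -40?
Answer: 4587327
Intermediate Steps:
M(m) = m³
R(Z, d) = 4 + Z (R(Z, d) = Z + 4 = 4 + Z)
(R(31, 1/(1/(27 + M(-8)) + 64)) - 1944)*(-2363 + w(63)) = ((4 + 31) - 1944)*(-2363 - 40) = (35 - 1944)*(-2403) = -1909*(-2403) = 4587327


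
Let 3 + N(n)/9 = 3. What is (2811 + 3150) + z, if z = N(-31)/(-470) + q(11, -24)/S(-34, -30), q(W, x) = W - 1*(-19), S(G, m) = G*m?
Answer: 202675/34 ≈ 5961.0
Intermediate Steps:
N(n) = 0 (N(n) = -27 + 9*3 = -27 + 27 = 0)
q(W, x) = 19 + W (q(W, x) = W + 19 = 19 + W)
z = 1/34 (z = 0/(-470) + (19 + 11)/((-34*(-30))) = 0*(-1/470) + 30/1020 = 0 + 30*(1/1020) = 0 + 1/34 = 1/34 ≈ 0.029412)
(2811 + 3150) + z = (2811 + 3150) + 1/34 = 5961 + 1/34 = 202675/34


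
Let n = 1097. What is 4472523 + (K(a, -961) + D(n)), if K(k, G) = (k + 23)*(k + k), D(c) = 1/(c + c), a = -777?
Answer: 12383460367/2194 ≈ 5.6442e+6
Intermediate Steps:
D(c) = 1/(2*c)
K(k, G) = 2*k*(23 + k) (K(k, G) = (23 + k)*(2*k) = 2*k*(23 + k))
4472523 + (K(a, -961) + D(n)) = 4472523 + (2*(-777)*(23 - 777) + (½)/1097) = 4472523 + (2*(-777)*(-754) + (½)*(1/1097)) = 4472523 + (1171716 + 1/2194) = 4472523 + 2570744905/2194 = 12383460367/2194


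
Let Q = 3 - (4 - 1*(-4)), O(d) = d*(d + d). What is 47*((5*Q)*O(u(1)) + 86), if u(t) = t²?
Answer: 1692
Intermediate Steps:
O(d) = 2*d² (O(d) = d*(2*d) = 2*d²)
Q = -5 (Q = 3 - (4 + 4) = 3 - 1*8 = 3 - 8 = -5)
47*((5*Q)*O(u(1)) + 86) = 47*((5*(-5))*(2*(1²)²) + 86) = 47*(-50*1² + 86) = 47*(-50 + 86) = 47*36 = 1692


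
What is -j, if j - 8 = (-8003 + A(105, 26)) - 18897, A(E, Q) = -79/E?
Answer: 2823739/105 ≈ 26893.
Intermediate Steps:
j = -2823739/105 (j = 8 + ((-8003 - 79/105) - 18897) = 8 + (-840394/105 - 18897) = 8 - 2824579/105 = -2823739/105 ≈ -26893.)
-j = -1*(-2823739/105) = 2823739/105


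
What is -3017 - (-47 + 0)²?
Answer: -5226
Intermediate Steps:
-3017 - (-47 + 0)² = -3017 - 1*(-47)² = -3017 - 1*2209 = -3017 - 2209 = -5226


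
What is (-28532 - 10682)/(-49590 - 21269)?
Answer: 39214/70859 ≈ 0.55341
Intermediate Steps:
(-28532 - 10682)/(-49590 - 21269) = -39214/(-70859) = -39214*(-1/70859) = 39214/70859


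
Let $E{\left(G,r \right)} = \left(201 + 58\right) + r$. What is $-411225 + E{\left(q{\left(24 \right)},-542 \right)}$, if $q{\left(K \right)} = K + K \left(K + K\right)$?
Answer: $-411508$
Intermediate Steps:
$q{\left(K \right)} = K + 2 K^{2}$ ($q{\left(K \right)} = K + K 2 K = K + 2 K^{2}$)
$E{\left(G,r \right)} = 259 + r$
$-411225 + E{\left(q{\left(24 \right)},-542 \right)} = -411225 + \left(259 - 542\right) = -411225 - 283 = -411508$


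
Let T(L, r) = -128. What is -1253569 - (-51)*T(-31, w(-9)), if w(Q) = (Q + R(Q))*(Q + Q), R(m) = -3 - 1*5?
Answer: -1260097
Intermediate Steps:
R(m) = -8 (R(m) = -3 - 5 = -8)
w(Q) = 2*Q*(-8 + Q) (w(Q) = (Q - 8)*(Q + Q) = (-8 + Q)*(2*Q) = 2*Q*(-8 + Q))
-1253569 - (-51)*T(-31, w(-9)) = -1253569 - (-51)*(-128) = -1253569 - 1*6528 = -1253569 - 6528 = -1260097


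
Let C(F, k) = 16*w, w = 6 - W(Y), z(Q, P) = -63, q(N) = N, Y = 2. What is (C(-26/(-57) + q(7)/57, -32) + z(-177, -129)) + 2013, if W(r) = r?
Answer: 2014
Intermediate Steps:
w = 4 (w = 6 - 1*2 = 6 - 2 = 4)
C(F, k) = 64 (C(F, k) = 16*4 = 64)
(C(-26/(-57) + q(7)/57, -32) + z(-177, -129)) + 2013 = (64 - 63) + 2013 = 1 + 2013 = 2014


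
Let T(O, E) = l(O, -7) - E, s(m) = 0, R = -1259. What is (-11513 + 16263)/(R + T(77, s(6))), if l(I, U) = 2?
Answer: -4750/1257 ≈ -3.7788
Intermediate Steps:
T(O, E) = 2 - E
(-11513 + 16263)/(R + T(77, s(6))) = (-11513 + 16263)/(-1259 + (2 - 1*0)) = 4750/(-1259 + (2 + 0)) = 4750/(-1259 + 2) = 4750/(-1257) = 4750*(-1/1257) = -4750/1257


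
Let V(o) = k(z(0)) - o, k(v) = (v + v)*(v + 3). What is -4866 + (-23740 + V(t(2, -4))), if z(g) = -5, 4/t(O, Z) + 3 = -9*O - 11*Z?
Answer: -657482/23 ≈ -28586.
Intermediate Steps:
t(O, Z) = 4/(-3 - 11*Z - 9*O) (t(O, Z) = 4/(-3 + (-9*O - 11*Z)) = 4/(-3 + (-11*Z - 9*O)) = 4/(-3 - 11*Z - 9*O))
k(v) = 2*v*(3 + v) (k(v) = (2*v)*(3 + v) = 2*v*(3 + v))
V(o) = 20 - o (V(o) = 2*(-5)*(3 - 5) - o = 2*(-5)*(-2) - o = 20 - o)
-4866 + (-23740 + V(t(2, -4))) = -4866 + (-23740 + (20 - (-4)/(3 + 9*2 + 11*(-4)))) = -4866 + (-23740 + (20 - (-4)/(3 + 18 - 44))) = -4866 + (-23740 + (20 - (-4)/(-23))) = -4866 + (-23740 + (20 - (-4)*(-1)/23)) = -4866 + (-23740 + (20 - 1*4/23)) = -4866 + (-23740 + (20 - 4/23)) = -4866 + (-23740 + 456/23) = -4866 - 545564/23 = -657482/23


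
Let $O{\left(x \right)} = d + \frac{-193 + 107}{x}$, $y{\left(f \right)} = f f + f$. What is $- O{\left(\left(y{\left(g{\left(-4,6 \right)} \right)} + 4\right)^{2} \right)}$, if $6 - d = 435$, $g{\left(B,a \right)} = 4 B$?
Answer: $\frac{12770515}{29768} \approx 429.0$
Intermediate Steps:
$y{\left(f \right)} = f + f^{2}$ ($y{\left(f \right)} = f^{2} + f = f + f^{2}$)
$d = -429$ ($d = 6 - 435 = -429$)
$O{\left(x \right)} = -429 - \frac{86}{x}$ ($O{\left(x \right)} = -429 + \frac{-193 + 107}{x} = -429 - \frac{86}{x}$)
$- O{\left(\left(y{\left(g{\left(-4,6 \right)} \right)} + 4\right)^{2} \right)} = - (-429 - \frac{86}{\left(4 \left(-4\right) \left(1 + 4 \left(-4\right)\right) + 4\right)^{2}}) = - (-429 - \frac{86}{\left(- 16 \left(1 - 16\right) + 4\right)^{2}}) = - (-429 - \frac{86}{\left(\left(-16\right) \left(-15\right) + 4\right)^{2}}) = - (-429 - \frac{86}{\left(240 + 4\right)^{2}}) = - (-429 - \frac{86}{244^{2}}) = - (-429 - \frac{86}{59536}) = - (-429 - \frac{43}{29768}) = \left(-1\right) \left(- \frac{12770515}{29768}\right) = \frac{12770515}{29768}$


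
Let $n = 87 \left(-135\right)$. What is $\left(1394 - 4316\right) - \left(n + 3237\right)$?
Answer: $5586$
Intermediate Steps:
$n = -11745$
$\left(1394 - 4316\right) - \left(n + 3237\right) = \left(1394 - 4316\right) - \left(-11745 + 3237\right) = -2922 - -8508 = -2922 + 8508 = 5586$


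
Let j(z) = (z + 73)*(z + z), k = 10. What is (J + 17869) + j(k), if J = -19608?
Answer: -79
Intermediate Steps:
j(z) = 2*z*(73 + z) (j(z) = (73 + z)*(2*z) = 2*z*(73 + z))
(J + 17869) + j(k) = (-19608 + 17869) + 2*10*(73 + 10) = -1739 + 2*10*83 = -1739 + 1660 = -79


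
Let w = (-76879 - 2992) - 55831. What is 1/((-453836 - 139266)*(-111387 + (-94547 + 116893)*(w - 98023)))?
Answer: 1/3097730369425174 ≈ 3.2282e-16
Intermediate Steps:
w = -135702 (w = -79871 - 55831 = -135702)
1/((-453836 - 139266)*(-111387 + (-94547 + 116893)*(w - 98023))) = 1/((-453836 - 139266)*(-111387 + (-94547 + 116893)*(-135702 - 98023))) = 1/(-593102*(-111387 + 22346*(-233725))) = 1/(-593102*(-111387 - 5222818850)) = 1/(-593102*(-5222930237)) = 1/3097730369425174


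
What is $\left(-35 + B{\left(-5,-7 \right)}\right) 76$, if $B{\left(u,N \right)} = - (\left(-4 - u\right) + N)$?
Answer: $-2204$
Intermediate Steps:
$B{\left(u,N \right)} = 4 + u - N$ ($B{\left(u,N \right)} = - (-4 + N - u) = 4 + u - N$)
$\left(-35 + B{\left(-5,-7 \right)}\right) 76 = \left(-35 - -6\right) 76 = \left(-35 + \left(4 - 5 + 7\right)\right) 76 = \left(-35 + 6\right) 76 = \left(-29\right) 76 = -2204$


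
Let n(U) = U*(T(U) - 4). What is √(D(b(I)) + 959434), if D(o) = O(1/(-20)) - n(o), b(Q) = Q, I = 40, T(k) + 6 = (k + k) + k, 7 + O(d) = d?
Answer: √95502695/10 ≈ 977.25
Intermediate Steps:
O(d) = -7 + d
T(k) = -6 + 3*k (T(k) = -6 + ((k + k) + k) = -6 + (2*k + k) = -6 + 3*k)
n(U) = U*(-10 + 3*U) (n(U) = U*((-6 + 3*U) - 4) = U*(-10 + 3*U))
D(o) = -141/20 - o*(-10 + 3*o) (D(o) = (-7 + 1/(-20)) - o*(-10 + 3*o) = (-7 - 1/20) - o*(-10 + 3*o) = -141/20 - o*(-10 + 3*o))
√(D(b(I)) + 959434) = √((-141/20 - 3*40² + 10*40) + 959434) = √((-141/20 - 3*1600 + 400) + 959434) = √((-141/20 - 4800 + 400) + 959434) = √(-88141/20 + 959434) = √(19100539/20) = √95502695/10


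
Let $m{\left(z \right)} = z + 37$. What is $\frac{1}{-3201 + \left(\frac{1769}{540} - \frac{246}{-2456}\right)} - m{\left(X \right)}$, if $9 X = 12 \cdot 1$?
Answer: $- \frac{15240559480}{397576569} \approx -38.334$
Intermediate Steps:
$X = \frac{4}{3}$ ($X = \frac{12 \cdot 1}{9} = \frac{1}{9} \cdot 12 = \frac{4}{3} \approx 1.3333$)
$m{\left(z \right)} = 37 + z$
$\frac{1}{-3201 + \left(\frac{1769}{540} - \frac{246}{-2456}\right)} - m{\left(X \right)} = \frac{1}{-3201 + \left(\frac{1769}{540} - \frac{246}{-2456}\right)} - \left(37 + \frac{4}{3}\right) = \frac{1}{-3201 + \left(1769 \cdot \frac{1}{540} - - \frac{123}{1228}\right)} - \frac{115}{3} = \frac{1}{-3201 + \left(\frac{1769}{540} + \frac{123}{1228}\right)} - \frac{115}{3} = \frac{1}{-3201 + \frac{139922}{41445}} - \frac{115}{3} = \frac{1}{- \frac{132525523}{41445}} - \frac{115}{3} = - \frac{41445}{132525523} - \frac{115}{3} = - \frac{15240559480}{397576569}$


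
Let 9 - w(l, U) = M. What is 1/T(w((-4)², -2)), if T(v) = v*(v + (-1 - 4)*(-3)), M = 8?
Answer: 1/16 ≈ 0.062500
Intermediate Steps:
w(l, U) = 1 (w(l, U) = 9 - 1*8 = 9 - 8 = 1)
T(v) = v*(15 + v) (T(v) = v*(v - 5*(-3)) = v*(v + 15) = v*(15 + v))
1/T(w((-4)², -2)) = 1/(1*(15 + 1)) = 1/(1*16) = 1/16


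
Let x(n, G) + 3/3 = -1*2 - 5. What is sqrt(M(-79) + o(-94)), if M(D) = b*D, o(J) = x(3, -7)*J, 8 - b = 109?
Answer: sqrt(8731) ≈ 93.440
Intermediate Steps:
x(n, G) = -8 (x(n, G) = -1 + (-1*2 - 5) = -1 + (-2 - 5) = -1 - 7 = -8)
b = -101 (b = 8 - 1*109 = 8 - 109 = -101)
o(J) = -8*J
M(D) = -101*D
sqrt(M(-79) + o(-94)) = sqrt(-101*(-79) - 8*(-94)) = sqrt(7979 + 752) = sqrt(8731)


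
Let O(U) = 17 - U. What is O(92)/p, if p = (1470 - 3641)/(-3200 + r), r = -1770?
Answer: -372750/2171 ≈ -171.70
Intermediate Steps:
p = 2171/4970 (p = (1470 - 3641)/(-3200 - 1770) = -2171/(-4970) = -2171*(-1/4970) = 2171/4970 ≈ 0.43682)
O(92)/p = (17 - 1*92)/(2171/4970) = (17 - 92)*(4970/2171) = -75*4970/2171 = -372750/2171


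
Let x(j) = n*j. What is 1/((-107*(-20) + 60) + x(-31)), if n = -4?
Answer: 1/2324 ≈ 0.00043029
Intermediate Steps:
x(j) = -4*j
1/((-107*(-20) + 60) + x(-31)) = 1/((-107*(-20) + 60) - 4*(-31)) = 1/((2140 + 60) + 124) = 1/(2200 + 124) = 1/2324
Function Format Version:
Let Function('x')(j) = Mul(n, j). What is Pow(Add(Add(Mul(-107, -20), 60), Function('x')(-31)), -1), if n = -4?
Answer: Rational(1, 2324) ≈ 0.00043029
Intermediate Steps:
Function('x')(j) = Mul(-4, j)
Pow(Add(Add(Mul(-107, -20), 60), Function('x')(-31)), -1) = Pow(Add(Add(Mul(-107, -20), 60), Mul(-4, -31)), -1) = Pow(Add(Add(2140, 60), 124), -1) = Pow(Add(2200, 124), -1) = Pow(2324, -1) = Rational(1, 2324)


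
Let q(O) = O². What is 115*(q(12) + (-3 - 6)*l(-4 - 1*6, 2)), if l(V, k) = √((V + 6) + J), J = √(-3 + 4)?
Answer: 16560 - 1035*I*√3 ≈ 16560.0 - 1792.7*I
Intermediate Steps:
J = 1 (J = √1 = 1)
l(V, k) = √(7 + V) (l(V, k) = √((V + 6) + 1) = √((6 + V) + 1) = √(7 + V))
115*(q(12) + (-3 - 6)*l(-4 - 1*6, 2)) = 115*(12² + (-3 - 6)*√(7 + (-4 - 1*6))) = 115*(144 - 9*√(7 + (-4 - 6))) = 115*(144 - 9*√(7 - 10)) = 115*(144 - 9*I*√3) = 16560 - 1035*I*√3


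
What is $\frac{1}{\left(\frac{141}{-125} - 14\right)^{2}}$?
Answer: $\frac{15625}{3575881} \approx 0.0043695$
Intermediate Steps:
$\frac{1}{\left(\frac{141}{-125} - 14\right)^{2}} = \frac{1}{\left(141 \left(- \frac{1}{125}\right) - 14\right)^{2}} = \frac{1}{\left(- \frac{141}{125} - 14\right)^{2}} = \frac{1}{\left(- \frac{1891}{125}\right)^{2}} = \frac{1}{\frac{3575881}{15625}} = \frac{15625}{3575881}$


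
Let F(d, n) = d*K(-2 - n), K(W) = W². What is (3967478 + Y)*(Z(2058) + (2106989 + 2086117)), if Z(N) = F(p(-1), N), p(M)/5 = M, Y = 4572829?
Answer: -145397821402458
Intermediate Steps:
p(M) = 5*M
F(d, n) = d*(-2 - n)²
Z(N) = -5*(2 + N)² (Z(N) = (5*(-1))*(2 + N)² = -5*(2 + N)²)
(3967478 + Y)*(Z(2058) + (2106989 + 2086117)) = (3967478 + 4572829)*(-5*(2 + 2058)² + (2106989 + 2086117)) = 8540307*(-5*2060² + 4193106) = 8540307*(-5*4243600 + 4193106) = 8540307*(-21218000 + 4193106) = 8540307*(-17024894) = -145397821402458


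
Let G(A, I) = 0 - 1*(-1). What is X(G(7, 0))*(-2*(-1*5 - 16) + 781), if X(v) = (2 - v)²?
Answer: 823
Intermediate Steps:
G(A, I) = 1 (G(A, I) = 0 + 1 = 1)
X(G(7, 0))*(-2*(-1*5 - 16) + 781) = (-2 + 1)²*(-2*(-1*5 - 16) + 781) = (-1)²*(-2*(-5 - 16) + 781) = 1*(-2*(-21) + 781) = 1*(42 + 781) = 1*823 = 823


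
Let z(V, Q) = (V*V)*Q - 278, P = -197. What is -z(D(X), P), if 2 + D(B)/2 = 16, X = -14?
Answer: 154726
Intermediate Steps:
D(B) = 28 (D(B) = -4 + 2*16 = -4 + 32 = 28)
z(V, Q) = -278 + Q*V² (z(V, Q) = V²*Q - 278 = Q*V² - 278 = -278 + Q*V²)
-z(D(X), P) = -(-278 - 197*28²) = -(-278 - 197*784) = -(-278 - 154448) = -1*(-154726) = 154726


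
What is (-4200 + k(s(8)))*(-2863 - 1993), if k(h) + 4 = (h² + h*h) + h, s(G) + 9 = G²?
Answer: -9231256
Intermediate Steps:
s(G) = -9 + G²
k(h) = -4 + h + 2*h² (k(h) = -4 + ((h² + h*h) + h) = -4 + ((h² + h²) + h) = -4 + (2*h² + h) = -4 + (h + 2*h²) = -4 + h + 2*h²)
(-4200 + k(s(8)))*(-2863 - 1993) = (-4200 + (-4 + (-9 + 8²) + 2*(-9 + 8²)²))*(-2863 - 1993) = (-4200 + (-4 + (-9 + 64) + 2*(-9 + 64)²))*(-4856) = (-4200 + (-4 + 55 + 2*55²))*(-4856) = (-4200 + (-4 + 55 + 2*3025))*(-4856) = (-4200 + (-4 + 55 + 6050))*(-4856) = (-4200 + 6101)*(-4856) = 1901*(-4856) = -9231256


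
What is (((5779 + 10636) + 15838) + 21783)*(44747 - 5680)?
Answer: 2111024412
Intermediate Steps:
(((5779 + 10636) + 15838) + 21783)*(44747 - 5680) = ((16415 + 15838) + 21783)*39067 = (32253 + 21783)*39067 = 54036*39067 = 2111024412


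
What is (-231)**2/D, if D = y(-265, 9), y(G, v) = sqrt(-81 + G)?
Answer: -53361*I*sqrt(346)/346 ≈ -2868.7*I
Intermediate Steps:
D = I*sqrt(346) (D = sqrt(-81 - 265) = sqrt(-346) = I*sqrt(346) ≈ 18.601*I)
(-231)**2/D = (-231)**2/((I*sqrt(346))) = 53361*(-I*sqrt(346)/346) = -53361*I*sqrt(346)/346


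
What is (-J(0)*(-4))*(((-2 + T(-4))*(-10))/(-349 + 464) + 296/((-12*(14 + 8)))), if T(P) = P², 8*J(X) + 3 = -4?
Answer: 12425/1518 ≈ 8.1851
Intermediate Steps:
J(X) = -7/8 (J(X) = -3/8 + (⅛)*(-4) = -3/8 - ½ = -7/8)
(-J(0)*(-4))*(((-2 + T(-4))*(-10))/(-349 + 464) + 296/((-12*(14 + 8)))) = (-1*(-7/8)*(-4))*(((-2 + (-4)²)*(-10))/(-349 + 464) + 296/((-12*(14 + 8)))) = ((7/8)*(-4))*(((-2 + 16)*(-10))/115 + 296/((-12*22))) = -7*((14*(-10))*(1/115) + 296/(-264))/2 = -7*(-140*1/115 + 296*(-1/264))/2 = -7*(-28/23 - 37/33)/2 = -7/2*(-1775/759) = 12425/1518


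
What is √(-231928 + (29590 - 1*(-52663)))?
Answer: 5*I*√5987 ≈ 386.88*I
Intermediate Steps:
√(-231928 + (29590 - 1*(-52663))) = √(-231928 + (29590 + 52663)) = √(-231928 + 82253) = √(-149675) = 5*I*√5987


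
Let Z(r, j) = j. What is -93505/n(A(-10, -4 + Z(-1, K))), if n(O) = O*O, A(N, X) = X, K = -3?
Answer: -93505/49 ≈ -1908.3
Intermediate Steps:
n(O) = O²
-93505/n(A(-10, -4 + Z(-1, K))) = -93505/(-4 - 3)² = -93505/((-7)²) = -93505/49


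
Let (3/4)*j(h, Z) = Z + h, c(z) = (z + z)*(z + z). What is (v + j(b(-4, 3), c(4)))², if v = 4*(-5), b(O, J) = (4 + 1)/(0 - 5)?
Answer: 4096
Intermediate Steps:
b(O, J) = -1 (b(O, J) = 5/(-5) = 5*(-⅕) = -1)
c(z) = 4*z² (c(z) = (2*z)*(2*z) = 4*z²)
j(h, Z) = 4*Z/3 + 4*h/3 (j(h, Z) = 4*(Z + h)/3 = 4*Z/3 + 4*h/3)
v = -20
(v + j(b(-4, 3), c(4)))² = (-20 + (4*(4*4²)/3 + (4/3)*(-1)))² = (-20 + (4*(4*16)/3 - 4/3))² = (-20 + ((4/3)*64 - 4/3))² = (-20 + (256/3 - 4/3))² = (-20 + 84)² = 64² = 4096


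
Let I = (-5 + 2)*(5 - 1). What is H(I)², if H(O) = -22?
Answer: 484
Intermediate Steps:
I = -12 (I = -3*4 = -12)
H(I)² = (-22)² = 484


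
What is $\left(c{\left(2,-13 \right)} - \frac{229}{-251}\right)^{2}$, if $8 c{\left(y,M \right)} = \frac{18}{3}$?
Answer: $\frac{2785561}{1008016} \approx 2.7634$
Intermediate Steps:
$c{\left(y,M \right)} = \frac{3}{4}$ ($c{\left(y,M \right)} = \frac{18 \cdot \frac{1}{3}}{8} = \frac{1}{8} \cdot 6 = \frac{3}{4}$)
$\left(c{\left(2,-13 \right)} - \frac{229}{-251}\right)^{2} = \left(\frac{3}{4} - \frac{229}{-251}\right)^{2} = \left(\frac{3}{4} - - \frac{229}{251}\right)^{2} = \left(\frac{3}{4} + \frac{229}{251}\right)^{2} = \left(\frac{1669}{1004}\right)^{2} = \frac{2785561}{1008016}$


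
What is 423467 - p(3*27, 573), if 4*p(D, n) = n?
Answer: 1693295/4 ≈ 4.2332e+5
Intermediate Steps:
p(D, n) = n/4
423467 - p(3*27, 573) = 423467 - 573/4 = 1693295/4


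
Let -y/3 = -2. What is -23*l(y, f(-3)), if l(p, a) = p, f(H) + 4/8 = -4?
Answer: -138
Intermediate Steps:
y = 6 (y = -3*(-2) = 6)
f(H) = -9/2 (f(H) = -½ - 4 = -9/2)
-23*l(y, f(-3)) = -23*6 = -138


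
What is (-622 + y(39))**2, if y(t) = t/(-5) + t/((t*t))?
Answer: 15081313636/38025 ≈ 3.9662e+5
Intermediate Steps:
y(t) = 1/t - t/5 (y(t) = t*(-1/5) + t/(t**2) = -t/5 + t/t**2 = -t/5 + 1/t = 1/t - t/5)
(-622 + y(39))**2 = (-622 + (1/39 - 1/5*39))**2 = (-622 + (1/39 - 39/5))**2 = (-622 - 1516/195)**2 = (-122806/195)**2 = 15081313636/38025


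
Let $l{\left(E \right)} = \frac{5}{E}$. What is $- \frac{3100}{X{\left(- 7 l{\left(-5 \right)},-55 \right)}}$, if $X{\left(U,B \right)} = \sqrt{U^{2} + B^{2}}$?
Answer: $- \frac{1550 \sqrt{3074}}{1537} \approx -55.913$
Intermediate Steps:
$X{\left(U,B \right)} = \sqrt{B^{2} + U^{2}}$
$- \frac{3100}{X{\left(- 7 l{\left(-5 \right)},-55 \right)}} = - \frac{3100}{\sqrt{\left(-55\right)^{2} + \left(- 7 \frac{5}{-5}\right)^{2}}} = - \frac{3100}{\sqrt{3025 + \left(- 7 \cdot 5 \left(- \frac{1}{5}\right)\right)^{2}}} = - \frac{3100}{\sqrt{3025 + \left(\left(-7\right) \left(-1\right)\right)^{2}}} = - \frac{3100}{\sqrt{3025 + 7^{2}}} = - \frac{3100}{\sqrt{3025 + 49}} = - \frac{3100}{\sqrt{3074}} = - 3100 \frac{\sqrt{3074}}{3074} = - \frac{1550 \sqrt{3074}}{1537}$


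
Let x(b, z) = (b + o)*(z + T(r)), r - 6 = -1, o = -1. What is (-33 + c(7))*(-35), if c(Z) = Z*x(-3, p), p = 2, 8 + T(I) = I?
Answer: 175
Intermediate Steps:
r = 5 (r = 6 - 1 = 5)
T(I) = -8 + I
x(b, z) = (-1 + b)*(-3 + z) (x(b, z) = (b - 1)*(z + (-8 + 5)) = (-1 + b)*(z - 3) = (-1 + b)*(-3 + z))
c(Z) = 4*Z (c(Z) = Z*(3 - 1*2 - 3*(-3) - 3*2) = Z*(3 - 2 + 9 - 6) = Z*4 = 4*Z)
(-33 + c(7))*(-35) = (-33 + 4*7)*(-35) = (-33 + 28)*(-35) = -5*(-35) = 175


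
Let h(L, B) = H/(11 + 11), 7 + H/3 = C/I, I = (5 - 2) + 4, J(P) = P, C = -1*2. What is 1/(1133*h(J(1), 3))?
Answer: -14/15759 ≈ -0.00088838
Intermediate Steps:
C = -2
I = 7 (I = 3 + 4 = 7)
H = -153/7 (H = -21 + 3*(-2/7) = -21 - 6/7 = -153/7 ≈ -21.857)
h(L, B) = -153/154 (h(L, B) = -153/(7*(11 + 11)) = -153/7/22 = -153/7*1/22 = -153/154)
1/(1133*h(J(1), 3)) = 1/(1133*(-153/154)) = 1/(-15759/14) = -14/15759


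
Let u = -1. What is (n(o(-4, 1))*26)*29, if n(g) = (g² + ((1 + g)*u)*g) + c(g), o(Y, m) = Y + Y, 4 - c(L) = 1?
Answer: 8294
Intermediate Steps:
c(L) = 3 (c(L) = 4 - 1*1 = 4 - 1 = 3)
o(Y, m) = 2*Y
n(g) = 3 + g² + g*(-1 - g) (n(g) = (g² + ((1 + g)*(-1))*g) + 3 = (g² + (-1 - g)*g) + 3 = (g² + g*(-1 - g)) + 3 = 3 + g² + g*(-1 - g))
(n(o(-4, 1))*26)*29 = ((3 - 2*(-4))*26)*29 = ((3 - 1*(-8))*26)*29 = ((3 + 8)*26)*29 = (11*26)*29 = 286*29 = 8294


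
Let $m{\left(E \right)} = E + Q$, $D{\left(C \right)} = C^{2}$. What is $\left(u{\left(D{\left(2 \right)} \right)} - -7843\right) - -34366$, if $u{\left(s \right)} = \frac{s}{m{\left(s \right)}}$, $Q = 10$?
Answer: $\frac{295465}{7} \approx 42209.0$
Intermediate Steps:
$m{\left(E \right)} = 10 + E$ ($m{\left(E \right)} = E + 10 = 10 + E$)
$u{\left(s \right)} = \frac{s}{10 + s}$
$\left(u{\left(D{\left(2 \right)} \right)} - -7843\right) - -34366 = \left(\frac{2^{2}}{10 + 2^{2}} - -7843\right) - -34366 = \left(\frac{4}{10 + 4} + 7843\right) + 34366 = \left(\frac{4}{14} + 7843\right) + 34366 = \left(4 \cdot \frac{1}{14} + 7843\right) + 34366 = \left(\frac{2}{7} + 7843\right) + 34366 = \frac{54903}{7} + 34366 = \frac{295465}{7}$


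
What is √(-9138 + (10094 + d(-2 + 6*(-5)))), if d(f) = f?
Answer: 2*√231 ≈ 30.397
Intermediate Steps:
√(-9138 + (10094 + d(-2 + 6*(-5)))) = √(-9138 + (10094 + (-2 + 6*(-5)))) = √(-9138 + (10094 + (-2 - 30))) = √(-9138 + (10094 - 32)) = √(-9138 + 10062) = √924 = 2*√231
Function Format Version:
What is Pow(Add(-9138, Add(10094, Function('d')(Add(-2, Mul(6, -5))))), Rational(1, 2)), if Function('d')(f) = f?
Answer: Mul(2, Pow(231, Rational(1, 2))) ≈ 30.397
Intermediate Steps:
Pow(Add(-9138, Add(10094, Function('d')(Add(-2, Mul(6, -5))))), Rational(1, 2)) = Pow(Add(-9138, Add(10094, Add(-2, Mul(6, -5)))), Rational(1, 2)) = Pow(Add(-9138, Add(10094, Add(-2, -30))), Rational(1, 2)) = Pow(Add(-9138, Add(10094, -32)), Rational(1, 2)) = Pow(Add(-9138, 10062), Rational(1, 2)) = Pow(924, Rational(1, 2)) = Mul(2, Pow(231, Rational(1, 2)))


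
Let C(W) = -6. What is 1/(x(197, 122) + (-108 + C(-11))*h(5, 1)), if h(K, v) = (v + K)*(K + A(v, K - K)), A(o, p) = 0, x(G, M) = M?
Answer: -1/3298 ≈ -0.00030321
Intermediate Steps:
h(K, v) = K*(K + v) (h(K, v) = (v + K)*(K + 0) = (K + v)*K = K*(K + v))
1/(x(197, 122) + (-108 + C(-11))*h(5, 1)) = 1/(122 + (-108 - 6)*(5*(5 + 1))) = 1/(122 - 570*6) = 1/(122 - 114*30) = 1/(122 - 3420) = 1/(-3298) = -1/3298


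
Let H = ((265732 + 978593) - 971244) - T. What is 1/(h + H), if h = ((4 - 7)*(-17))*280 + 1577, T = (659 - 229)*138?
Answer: 1/229598 ≈ 4.3554e-6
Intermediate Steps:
T = 59340 (T = 430*138 = 59340)
h = 15857 (h = -3*(-17)*280 + 1577 = 51*280 + 1577 = 14280 + 1577 = 15857)
H = 213741 (H = ((265732 + 978593) - 971244) - 1*59340 = (1244325 - 971244) - 59340 = 273081 - 59340 = 213741)
1/(h + H) = 1/(15857 + 213741) = 1/229598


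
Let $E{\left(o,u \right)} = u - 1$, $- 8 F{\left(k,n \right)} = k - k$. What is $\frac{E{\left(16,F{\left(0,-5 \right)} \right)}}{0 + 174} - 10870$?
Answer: $- \frac{1891381}{174} \approx -10870.0$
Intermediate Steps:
$F{\left(k,n \right)} = 0$ ($F{\left(k,n \right)} = - \frac{k - k}{8} = \left(- \frac{1}{8}\right) 0 = 0$)
$E{\left(o,u \right)} = -1 + u$
$\frac{E{\left(16,F{\left(0,-5 \right)} \right)}}{0 + 174} - 10870 = \frac{-1 + 0}{0 + 174} - 10870 = \frac{1}{174} \left(-1\right) - 10870 = - \frac{1}{174} - 10870 = - \frac{1891381}{174}$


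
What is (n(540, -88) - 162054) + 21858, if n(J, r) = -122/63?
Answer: -8832470/63 ≈ -1.4020e+5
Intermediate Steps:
n(J, r) = -122/63 (n(J, r) = -122*1/63 = -122/63)
(n(540, -88) - 162054) + 21858 = (-122/63 - 162054) + 21858 = -10209524/63 + 21858 = -8832470/63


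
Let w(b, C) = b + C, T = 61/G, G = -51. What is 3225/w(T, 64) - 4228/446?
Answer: 29906783/714269 ≈ 41.870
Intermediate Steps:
T = -61/51 (T = 61/(-51) = 61*(-1/51) = -61/51 ≈ -1.1961)
w(b, C) = C + b
3225/w(T, 64) - 4228/446 = 3225/(64 - 61/51) - 4228/446 = 3225/(3203/51) - 4228*1/446 = 3225*(51/3203) - 2114/223 = 164475/3203 - 2114/223 = 29906783/714269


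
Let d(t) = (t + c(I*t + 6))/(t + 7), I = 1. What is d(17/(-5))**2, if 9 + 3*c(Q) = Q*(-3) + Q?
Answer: 3721/729 ≈ 5.1043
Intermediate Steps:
c(Q) = -3 - 2*Q/3 (c(Q) = -3 + (Q*(-3) + Q)/3 = -3 + (-3*Q + Q)/3 = -3 + (-2*Q)/3 = -3 - 2*Q/3)
d(t) = (-7 + t/3)/(7 + t) (d(t) = (t + (-3 - 2*(1*t + 6)/3))/(t + 7) = (t + (-3 - 2*(t + 6)/3))/(7 + t) = (t + (-3 - 2*(6 + t)/3))/(7 + t) = (t + (-3 + (-4 - 2*t/3)))/(7 + t) = (t + (-7 - 2*t/3))/(7 + t) = (-7 + t/3)/(7 + t))
d(17/(-5))**2 = ((-21 + 17/(-5))/(3*(7 + 17/(-5))))**2 = ((-21 + 17*(-1/5))/(3*(7 + 17*(-1/5))))**2 = ((-21 - 17/5)/(3*(7 - 17/5)))**2 = ((1/3)*(-122/5)/(18/5))**2 = ((1/3)*(5/18)*(-122/5))**2 = (-61/27)**2 = 3721/729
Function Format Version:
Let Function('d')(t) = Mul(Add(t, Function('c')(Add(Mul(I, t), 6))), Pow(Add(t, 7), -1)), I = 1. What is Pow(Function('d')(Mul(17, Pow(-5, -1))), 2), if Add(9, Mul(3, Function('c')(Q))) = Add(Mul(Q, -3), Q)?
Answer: Rational(3721, 729) ≈ 5.1043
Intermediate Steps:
Function('c')(Q) = Add(-3, Mul(Rational(-2, 3), Q)) (Function('c')(Q) = Add(-3, Mul(Rational(1, 3), Add(Mul(Q, -3), Q))) = Add(-3, Mul(Rational(1, 3), Add(Mul(-3, Q), Q))) = Add(-3, Mul(Rational(1, 3), Mul(-2, Q))) = Add(-3, Mul(Rational(-2, 3), Q)))
Function('d')(t) = Mul(Pow(Add(7, t), -1), Add(-7, Mul(Rational(1, 3), t))) (Function('d')(t) = Mul(Add(t, Add(-3, Mul(Rational(-2, 3), Add(Mul(1, t), 6)))), Pow(Add(t, 7), -1)) = Mul(Add(t, Add(-3, Mul(Rational(-2, 3), Add(t, 6)))), Pow(Add(7, t), -1)) = Mul(Add(t, Add(-3, Mul(Rational(-2, 3), Add(6, t)))), Pow(Add(7, t), -1)) = Mul(Add(t, Add(-3, Add(-4, Mul(Rational(-2, 3), t)))), Pow(Add(7, t), -1)) = Mul(Add(t, Add(-7, Mul(Rational(-2, 3), t))), Pow(Add(7, t), -1)) = Mul(Add(-7, Mul(Rational(1, 3), t)), Pow(Add(7, t), -1)) = Mul(Pow(Add(7, t), -1), Add(-7, Mul(Rational(1, 3), t))))
Pow(Function('d')(Mul(17, Pow(-5, -1))), 2) = Pow(Mul(Rational(1, 3), Pow(Add(7, Mul(17, Pow(-5, -1))), -1), Add(-21, Mul(17, Pow(-5, -1)))), 2) = Pow(Mul(Rational(1, 3), Pow(Add(7, Mul(17, Rational(-1, 5))), -1), Add(-21, Mul(17, Rational(-1, 5)))), 2) = Pow(Mul(Rational(1, 3), Pow(Add(7, Rational(-17, 5)), -1), Add(-21, Rational(-17, 5))), 2) = Pow(Mul(Rational(1, 3), Pow(Rational(18, 5), -1), Rational(-122, 5)), 2) = Pow(Mul(Rational(1, 3), Rational(5, 18), Rational(-122, 5)), 2) = Pow(Rational(-61, 27), 2) = Rational(3721, 729)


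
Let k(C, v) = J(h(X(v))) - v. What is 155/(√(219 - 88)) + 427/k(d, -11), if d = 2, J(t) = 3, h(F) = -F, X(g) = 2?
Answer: 61/2 + 155*√131/131 ≈ 44.042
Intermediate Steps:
k(C, v) = 3 - v
155/(√(219 - 88)) + 427/k(d, -11) = 155/(√(219 - 88)) + 427/(3 - 1*(-11)) = 155/(√131) + 427/(3 + 11) = 155*(√131/131) + 427/14 = 155*√131/131 + 427*(1/14) = 155*√131/131 + 61/2 = 61/2 + 155*√131/131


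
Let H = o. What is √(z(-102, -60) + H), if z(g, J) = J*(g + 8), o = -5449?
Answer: √191 ≈ 13.820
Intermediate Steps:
H = -5449
z(g, J) = J*(8 + g)
√(z(-102, -60) + H) = √(-60*(8 - 102) - 5449) = √(-60*(-94) - 5449) = √(5640 - 5449) = √191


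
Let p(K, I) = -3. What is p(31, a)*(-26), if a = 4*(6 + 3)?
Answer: 78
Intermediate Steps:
a = 36 (a = 4*9 = 36)
p(31, a)*(-26) = -3*(-26) = 78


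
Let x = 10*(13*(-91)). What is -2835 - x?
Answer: 8995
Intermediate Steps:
x = -11830 (x = 10*(-1183) = -11830)
-2835 - x = -2835 - 1*(-11830) = -2835 + 11830 = 8995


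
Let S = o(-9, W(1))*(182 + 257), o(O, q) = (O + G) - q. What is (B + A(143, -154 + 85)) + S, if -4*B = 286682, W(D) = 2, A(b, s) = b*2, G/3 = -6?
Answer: -168231/2 ≈ -84116.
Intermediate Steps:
G = -18 (G = 3*(-6) = -18)
A(b, s) = 2*b
B = -143341/2 (B = -1/4*286682 = -143341/2 ≈ -71671.)
o(O, q) = -18 + O - q (o(O, q) = (O - 18) - q = (-18 + O) - q = -18 + O - q)
S = -12731 (S = (-18 - 9 - 1*2)*(182 + 257) = (-18 - 9 - 2)*439 = -29*439 = -12731)
(B + A(143, -154 + 85)) + S = (-143341/2 + 2*143) - 12731 = (-143341/2 + 286) - 12731 = -142769/2 - 12731 = -168231/2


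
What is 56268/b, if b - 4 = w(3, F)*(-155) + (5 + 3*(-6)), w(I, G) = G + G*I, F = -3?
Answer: 18756/617 ≈ 30.399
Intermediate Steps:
b = 1851 (b = 4 + (-3*(1 + 3)*(-155) + (5 + 3*(-6))) = 4 + (-3*4*(-155) + (5 - 18)) = 4 + (-12*(-155) - 13) = 4 + (1860 - 13) = 4 + 1847 = 1851)
56268/b = 56268/1851 = 56268*(1/1851) = 18756/617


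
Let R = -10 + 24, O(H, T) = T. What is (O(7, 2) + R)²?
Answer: 256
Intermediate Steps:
R = 14
(O(7, 2) + R)² = (2 + 14)² = 16² = 256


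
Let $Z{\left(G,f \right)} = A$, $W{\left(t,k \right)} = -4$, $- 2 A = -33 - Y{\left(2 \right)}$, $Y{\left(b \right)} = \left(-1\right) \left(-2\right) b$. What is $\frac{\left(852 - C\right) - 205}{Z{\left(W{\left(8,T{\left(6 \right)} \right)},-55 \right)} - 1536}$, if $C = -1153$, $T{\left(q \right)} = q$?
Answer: $- \frac{720}{607} \approx -1.1862$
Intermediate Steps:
$Y{\left(b \right)} = 2 b$
$A = \frac{37}{2}$ ($A = - \frac{-33 - 2 \cdot 2}{2} = - \frac{-33 - 4}{2} = \left(- \frac{1}{2}\right) \left(-37\right) = \frac{37}{2} \approx 18.5$)
$Z{\left(G,f \right)} = \frac{37}{2}$
$\frac{\left(852 - C\right) - 205}{Z{\left(W{\left(8,T{\left(6 \right)} \right)},-55 \right)} - 1536} = \frac{\left(852 - -1153\right) - 205}{\frac{37}{2} - 1536} = \frac{\left(852 + 1153\right) - 205}{- \frac{3035}{2}} = \left(2005 - 205\right) \left(- \frac{2}{3035}\right) = 1800 \left(- \frac{2}{3035}\right) = - \frac{720}{607}$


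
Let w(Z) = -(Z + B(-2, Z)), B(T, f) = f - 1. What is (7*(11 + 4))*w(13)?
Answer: -2625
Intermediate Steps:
B(T, f) = -1 + f
w(Z) = 1 - 2*Z (w(Z) = -(Z + (-1 + Z)) = -(-1 + 2*Z) = 1 - 2*Z)
(7*(11 + 4))*w(13) = (7*(11 + 4))*(1 - 2*13) = (7*15)*(1 - 26) = 105*(-25) = -2625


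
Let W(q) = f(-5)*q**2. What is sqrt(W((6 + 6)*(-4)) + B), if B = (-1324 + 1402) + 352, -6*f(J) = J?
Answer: 5*sqrt(94) ≈ 48.477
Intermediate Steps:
f(J) = -J/6
B = 430 (B = 78 + 352 = 430)
W(q) = 5*q**2/6 (W(q) = (-1/6*(-5))*q**2 = 5*q**2/6)
sqrt(W((6 + 6)*(-4)) + B) = sqrt(5*((6 + 6)*(-4))**2/6 + 430) = sqrt(5*(12*(-4))**2/6 + 430) = sqrt((5/6)*(-48)**2 + 430) = sqrt((5/6)*2304 + 430) = sqrt(1920 + 430) = sqrt(2350) = 5*sqrt(94)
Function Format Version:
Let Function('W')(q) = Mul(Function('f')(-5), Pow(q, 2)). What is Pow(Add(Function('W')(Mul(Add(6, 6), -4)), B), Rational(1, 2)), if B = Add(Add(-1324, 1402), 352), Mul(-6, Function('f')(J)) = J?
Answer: Mul(5, Pow(94, Rational(1, 2))) ≈ 48.477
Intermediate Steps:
Function('f')(J) = Mul(Rational(-1, 6), J)
B = 430 (B = Add(78, 352) = 430)
Function('W')(q) = Mul(Rational(5, 6), Pow(q, 2)) (Function('W')(q) = Mul(Mul(Rational(-1, 6), -5), Pow(q, 2)) = Mul(Rational(5, 6), Pow(q, 2)))
Pow(Add(Function('W')(Mul(Add(6, 6), -4)), B), Rational(1, 2)) = Pow(Add(Mul(Rational(5, 6), Pow(Mul(Add(6, 6), -4), 2)), 430), Rational(1, 2)) = Pow(Add(Mul(Rational(5, 6), Pow(Mul(12, -4), 2)), 430), Rational(1, 2)) = Pow(Add(Mul(Rational(5, 6), Pow(-48, 2)), 430), Rational(1, 2)) = Pow(Add(Mul(Rational(5, 6), 2304), 430), Rational(1, 2)) = Pow(Add(1920, 430), Rational(1, 2)) = Pow(2350, Rational(1, 2)) = Mul(5, Pow(94, Rational(1, 2)))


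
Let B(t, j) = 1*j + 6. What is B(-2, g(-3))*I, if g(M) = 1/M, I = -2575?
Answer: -43775/3 ≈ -14592.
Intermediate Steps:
g(M) = 1/M
B(t, j) = 6 + j (B(t, j) = j + 6 = 6 + j)
B(-2, g(-3))*I = (6 + 1/(-3))*(-2575) = (6 - 1/3)*(-2575) = (17/3)*(-2575) = -43775/3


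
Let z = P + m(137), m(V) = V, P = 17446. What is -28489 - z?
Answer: -46072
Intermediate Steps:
z = 17583 (z = 17446 + 137 = 17583)
-28489 - z = -28489 - 1*17583 = -28489 - 17583 = -46072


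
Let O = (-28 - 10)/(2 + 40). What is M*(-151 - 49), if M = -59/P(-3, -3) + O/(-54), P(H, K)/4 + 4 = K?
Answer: -240850/567 ≈ -424.78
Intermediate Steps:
O = -19/21 (O = -38/42 = -38*1/42 = -19/21 ≈ -0.90476)
P(H, K) = -16 + 4*K
M = 4817/2268 (M = -59/(-16 + 4*(-3)) - 19/21/(-54) = -59/(-16 - 12) - 19/21*(-1/54) = -59/(-28) + 19/1134 = -59*(-1/28) + 19/1134 = 59/28 + 19/1134 = 4817/2268 ≈ 2.1239)
M*(-151 - 49) = 4817*(-151 - 49)/2268 = (4817/2268)*(-200) = -240850/567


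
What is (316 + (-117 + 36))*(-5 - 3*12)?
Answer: -9635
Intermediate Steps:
(316 + (-117 + 36))*(-5 - 3*12) = (316 - 81)*(-5 - 36) = 235*(-41) = -9635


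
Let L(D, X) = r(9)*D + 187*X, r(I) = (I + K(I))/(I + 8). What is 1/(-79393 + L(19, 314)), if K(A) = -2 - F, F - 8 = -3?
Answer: -17/351437 ≈ -4.8373e-5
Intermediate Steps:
F = 5 (F = 8 - 3 = 5)
K(A) = -7 (K(A) = -2 - 1*5 = -2 - 5 = -7)
r(I) = (-7 + I)/(8 + I) (r(I) = (I - 7)/(I + 8) = (-7 + I)/(8 + I))
L(D, X) = 187*X + 2*D/17 (L(D, X) = ((-7 + 9)/(8 + 9))*D + 187*X = (2/17)*D + 187*X = ((1/17)*2)*D + 187*X = 2*D/17 + 187*X = 187*X + 2*D/17)
1/(-79393 + L(19, 314)) = 1/(-79393 + (187*314 + (2/17)*19)) = 1/(-79393 + (58718 + 38/17)) = 1/(-79393 + 998244/17) = 1/(-351437/17) = -17/351437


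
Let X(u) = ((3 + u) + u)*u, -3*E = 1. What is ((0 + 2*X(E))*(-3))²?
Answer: 196/9 ≈ 21.778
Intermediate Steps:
E = -⅓ (E = -⅓*1 = -⅓ ≈ -0.33333)
X(u) = u*(3 + 2*u) (X(u) = (3 + 2*u)*u = u*(3 + 2*u))
((0 + 2*X(E))*(-3))² = ((0 + 2*(-(3 + 2*(-⅓))/3))*(-3))² = ((0 + 2*(-(3 - ⅔)/3))*(-3))² = ((0 + 2*(-⅓*7/3))*(-3))² = ((0 + 2*(-7/9))*(-3))² = ((0 - 14/9)*(-3))² = (-14/9*(-3))² = (14/3)² = 196/9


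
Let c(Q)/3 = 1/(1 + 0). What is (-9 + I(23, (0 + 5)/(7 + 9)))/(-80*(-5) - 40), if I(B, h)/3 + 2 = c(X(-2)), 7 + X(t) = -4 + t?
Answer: -1/60 ≈ -0.016667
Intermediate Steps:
X(t) = -11 + t (X(t) = -7 + (-4 + t) = -11 + t)
c(Q) = 3 (c(Q) = 3/(1 + 0) = 3/1 = 3*1 = 3)
I(B, h) = 3 (I(B, h) = -6 + 3*3 = -6 + 9 = 3)
(-9 + I(23, (0 + 5)/(7 + 9)))/(-80*(-5) - 40) = (-9 + 3)/(-80*(-5) - 40) = -6/(400 - 40) = -6/360 = -6*1/360 = -1/60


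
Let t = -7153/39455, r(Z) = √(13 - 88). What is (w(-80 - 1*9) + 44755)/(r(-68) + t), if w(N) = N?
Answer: -6302855327795/58401721142 - 173828573296625*I*√3/58401721142 ≈ -107.92 - 5155.3*I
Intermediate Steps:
r(Z) = 5*I*√3 (r(Z) = √(-75) = 5*I*√3)
t = -7153/39455 (t = -7153*1/39455 = -7153/39455 ≈ -0.18130)
(w(-80 - 1*9) + 44755)/(r(-68) + t) = ((-80 - 1*9) + 44755)/(5*I*√3 - 7153/39455) = ((-80 - 9) + 44755)/(-7153/39455 + 5*I*√3) = (-89 + 44755)/(-7153/39455 + 5*I*√3) = 44666/(-7153/39455 + 5*I*√3)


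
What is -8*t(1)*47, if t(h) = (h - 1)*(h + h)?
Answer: 0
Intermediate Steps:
t(h) = 2*h*(-1 + h) (t(h) = (-1 + h)*(2*h) = 2*h*(-1 + h))
-8*t(1)*47 = -16*(-1 + 1)*47 = -16*0*47 = -8*0*47 = 0*47 = 0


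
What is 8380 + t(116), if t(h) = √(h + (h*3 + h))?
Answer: 8380 + 2*√145 ≈ 8404.1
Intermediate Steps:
t(h) = √5*√h (t(h) = √(h + (3*h + h)) = √(h + 4*h) = √(5*h) = √5*√h)
8380 + t(116) = 8380 + √5*√116 = 8380 + √5*(2*√29) = 8380 + 2*√145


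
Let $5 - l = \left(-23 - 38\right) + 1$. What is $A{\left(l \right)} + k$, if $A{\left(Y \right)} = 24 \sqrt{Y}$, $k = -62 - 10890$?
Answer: $-10952 + 24 \sqrt{65} \approx -10759.0$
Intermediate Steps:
$l = 65$ ($l = 5 - \left(\left(-23 - 38\right) + 1\right) = 5 - \left(-61 + 1\right) = 5 - -60 = 5 + 60 = 65$)
$k = -10952$ ($k = -62 - 10890 = -10952$)
$A{\left(l \right)} + k = 24 \sqrt{65} - 10952 = -10952 + 24 \sqrt{65}$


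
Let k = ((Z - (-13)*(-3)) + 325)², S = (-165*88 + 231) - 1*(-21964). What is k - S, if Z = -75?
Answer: 36846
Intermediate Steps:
S = 7675 (S = (-14520 + 231) + 21964 = -14289 + 21964 = 7675)
k = 44521 (k = ((-75 - (-13)*(-3)) + 325)² = ((-75 - 1*39) + 325)² = ((-75 - 39) + 325)² = (-114 + 325)² = 211² = 44521)
k - S = 44521 - 1*7675 = 44521 - 7675 = 36846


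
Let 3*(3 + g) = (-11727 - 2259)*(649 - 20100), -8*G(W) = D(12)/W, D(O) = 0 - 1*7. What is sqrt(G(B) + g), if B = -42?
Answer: sqrt(13058000493)/12 ≈ 9522.6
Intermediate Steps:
D(O) = -7 (D(O) = 0 - 7 = -7)
G(W) = 7/(8*W) (G(W) = -(-7)/(8*W) = 7/(8*W))
g = 90680559 (g = -3 + ((-11727 - 2259)*(649 - 20100))/3 = -3 + (-13986*(-19451))/3 = -3 + (1/3)*272041686 = -3 + 90680562 = 90680559)
sqrt(G(B) + g) = sqrt((7/8)/(-42) + 90680559) = sqrt((7/8)*(-1/42) + 90680559) = sqrt(-1/48 + 90680559) = sqrt(4352666831/48) = sqrt(13058000493)/12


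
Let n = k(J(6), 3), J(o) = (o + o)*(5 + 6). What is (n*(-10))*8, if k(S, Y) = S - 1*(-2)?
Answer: -10720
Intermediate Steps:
J(o) = 22*o (J(o) = (2*o)*11 = 22*o)
k(S, Y) = 2 + S (k(S, Y) = S + 2 = 2 + S)
n = 134 (n = 2 + 22*6 = 2 + 132 = 134)
(n*(-10))*8 = (134*(-10))*8 = -1340*8 = -10720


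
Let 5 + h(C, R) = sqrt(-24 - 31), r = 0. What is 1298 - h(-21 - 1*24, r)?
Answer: 1303 - I*sqrt(55) ≈ 1303.0 - 7.4162*I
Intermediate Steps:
h(C, R) = -5 + I*sqrt(55) (h(C, R) = -5 + sqrt(-24 - 31) = -5 + sqrt(-55) = -5 + I*sqrt(55))
1298 - h(-21 - 1*24, r) = 1298 - (-5 + I*sqrt(55)) = 1298 + (5 - I*sqrt(55)) = 1303 - I*sqrt(55)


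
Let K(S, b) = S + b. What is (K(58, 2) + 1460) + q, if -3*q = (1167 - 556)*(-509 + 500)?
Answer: 3353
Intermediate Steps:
q = 1833 (q = -(1167 - 556)*(-509 + 500)/3 = -611*(-9)/3 = -1/3*(-5499) = 1833)
(K(58, 2) + 1460) + q = ((58 + 2) + 1460) + 1833 = (60 + 1460) + 1833 = 1520 + 1833 = 3353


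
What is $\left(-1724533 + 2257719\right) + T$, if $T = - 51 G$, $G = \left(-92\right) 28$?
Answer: $664562$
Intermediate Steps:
$G = -2576$
$T = 131376$ ($T = \left(-51\right) \left(-2576\right) = 131376$)
$\left(-1724533 + 2257719\right) + T = \left(-1724533 + 2257719\right) + 131376 = 533186 + 131376 = 664562$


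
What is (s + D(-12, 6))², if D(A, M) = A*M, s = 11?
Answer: 3721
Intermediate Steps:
(s + D(-12, 6))² = (11 - 12*6)² = (11 - 72)² = (-61)² = 3721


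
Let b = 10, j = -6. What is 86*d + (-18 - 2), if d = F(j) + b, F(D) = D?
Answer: 324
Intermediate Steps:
d = 4 (d = -6 + 10 = 4)
86*d + (-18 - 2) = 86*4 + (-18 - 2) = 344 - 20 = 324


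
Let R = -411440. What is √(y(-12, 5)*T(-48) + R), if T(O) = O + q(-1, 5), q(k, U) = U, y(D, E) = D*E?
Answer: 2*I*√102215 ≈ 639.42*I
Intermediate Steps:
T(O) = 5 + O (T(O) = O + 5 = 5 + O)
√(y(-12, 5)*T(-48) + R) = √((-12*5)*(5 - 48) - 411440) = √(-60*(-43) - 411440) = √(2580 - 411440) = √(-408860) = 2*I*√102215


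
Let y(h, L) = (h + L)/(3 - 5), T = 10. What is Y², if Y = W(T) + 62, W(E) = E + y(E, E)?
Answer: 3844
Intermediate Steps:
y(h, L) = -L/2 - h/2 (y(h, L) = (L + h)/(-2) = (L + h)*(-½) = -L/2 - h/2)
W(E) = 0 (W(E) = E + (-E/2 - E/2) = E - E = 0)
Y = 62 (Y = 0 + 62 = 62)
Y² = 62² = 3844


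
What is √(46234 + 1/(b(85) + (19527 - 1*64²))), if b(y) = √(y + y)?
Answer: √(713436855 + 46234*√170)/√(15431 + √170) ≈ 215.02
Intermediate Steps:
b(y) = √2*√y (b(y) = √(2*y) = √2*√y)
√(46234 + 1/(b(85) + (19527 - 1*64²))) = √(46234 + 1/(√2*√85 + (19527 - 1*64²))) = √(46234 + 1/(√170 + (19527 - 1*4096))) = √(46234 + 1/(√170 + (19527 - 4096))) = √(46234 + 1/(√170 + 15431)) = √(46234 + 1/(15431 + √170))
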